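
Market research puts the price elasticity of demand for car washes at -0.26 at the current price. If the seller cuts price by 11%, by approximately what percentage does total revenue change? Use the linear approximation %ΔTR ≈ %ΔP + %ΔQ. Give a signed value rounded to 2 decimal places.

-8.14%

%ΔQ ≈ Ed × %ΔP = (-0.26) × (-11%) = +2.8600%
%ΔTR ≈ %ΔP + %ΔQ = (-11%) + (+2.8600%) = -8.1400%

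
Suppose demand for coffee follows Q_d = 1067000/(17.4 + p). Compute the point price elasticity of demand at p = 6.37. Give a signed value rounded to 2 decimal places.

-0.27

dQ_d/dp = −1067000/(17.4 + p)² = -1888.45. At p = 6.37, Q_d = 44888.5.
Ed = (dQ_d/dp)·(p/Q_d) = (-1888.45) × (6.37/44888.5) = -0.2679…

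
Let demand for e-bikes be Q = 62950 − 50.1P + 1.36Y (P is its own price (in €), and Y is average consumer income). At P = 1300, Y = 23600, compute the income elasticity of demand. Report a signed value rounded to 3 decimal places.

At the given values, Q = 62950 − 50.1(1300) + 1.36(23600) = 29916.
∂Q/∂Y = 1.36.
E = (1.36) × (23600/29916) = 1.07287…

1.073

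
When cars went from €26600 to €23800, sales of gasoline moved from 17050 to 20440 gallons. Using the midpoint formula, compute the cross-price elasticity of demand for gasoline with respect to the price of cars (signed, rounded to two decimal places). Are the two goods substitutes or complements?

-1.63; complements

%ΔQ_{gasoline} = (20440 − 17050)/avg = 3390/18745 = 0.180848…
%ΔP_{cars} = (23800 − 26600)/avg = -2800/25200 = -0.111111…
E_cross = (3390/18745) / (-2800/25200) = -1.6276…
E_cross < 0 ⇒ the goods are complements.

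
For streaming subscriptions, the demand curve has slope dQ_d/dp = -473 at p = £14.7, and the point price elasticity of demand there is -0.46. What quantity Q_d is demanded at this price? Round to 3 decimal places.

15115.435

Ed = (dQ_d/dp)·(p/Q_d) ⇒ Q_d = (dQ_d/dp)·p/Ed = (-473)·14.7/(-0.46) = 15115.43478…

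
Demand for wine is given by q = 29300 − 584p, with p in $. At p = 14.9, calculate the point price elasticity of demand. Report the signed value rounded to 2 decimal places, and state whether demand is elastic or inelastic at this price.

-0.42; inelastic

dq/dp = −584. At p = 14.9, q = 29300 − 584(14.9) = 20598.4.
Ed = (dq/dp)·(p/q) = −584 × (14.9/20598.4) = -0.4224…
|Ed| = 0.42 < 1, so demand is inelastic.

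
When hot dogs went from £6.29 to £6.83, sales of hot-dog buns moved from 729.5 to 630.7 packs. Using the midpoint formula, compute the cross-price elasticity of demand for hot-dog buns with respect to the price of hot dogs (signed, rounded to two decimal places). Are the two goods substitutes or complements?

%ΔQ_{hot-dog buns} = (630.7 − 729.5)/avg = -98.8/680.1 = -0.145272…
%ΔP_{hot dogs} = (6.83 − 6.29)/avg = 0.54/6.56 = 0.082317…
E_cross = (-98.8/680.1) / (0.54/6.56) = -1.7647…
E_cross < 0 ⇒ the goods are complements.

-1.76; complements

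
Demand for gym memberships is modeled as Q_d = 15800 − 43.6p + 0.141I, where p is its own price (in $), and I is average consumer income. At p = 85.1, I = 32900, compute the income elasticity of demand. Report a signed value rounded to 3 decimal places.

0.277

At the given values, Q_d = 15800 − 43.6(85.1) + 0.141(32900) = 16728.54.
∂Q_d/∂I = 0.141.
E = (0.141) × (32900/16728.54) = 0.27730…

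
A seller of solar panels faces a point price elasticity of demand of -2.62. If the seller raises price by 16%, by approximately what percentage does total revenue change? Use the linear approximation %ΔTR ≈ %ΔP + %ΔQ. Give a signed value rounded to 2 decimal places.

-25.92%

%ΔQ ≈ Ed × %ΔP = (-2.62) × (+16%) = -41.9200%
%ΔTR ≈ %ΔP + %ΔQ = (+16%) + (-41.9200%) = -25.9200%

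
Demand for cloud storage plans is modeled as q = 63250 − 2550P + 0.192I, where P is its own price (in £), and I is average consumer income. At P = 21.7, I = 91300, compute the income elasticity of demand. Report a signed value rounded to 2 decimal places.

0.69

At the given values, q = 63250 − 2550(21.7) + 0.192(91300) = 25444.6.
∂q/∂I = 0.192.
E = (0.192) × (91300/25444.6) = 0.6889…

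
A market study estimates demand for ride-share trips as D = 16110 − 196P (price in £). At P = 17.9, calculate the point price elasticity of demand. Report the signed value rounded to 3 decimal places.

-0.278

dD/dP = −196. At P = 17.9, D = 16110 − 196(17.9) = 12601.6.
Ed = (dD/dP)·(P/D) = −196 × (17.9/12601.6) = -0.27840…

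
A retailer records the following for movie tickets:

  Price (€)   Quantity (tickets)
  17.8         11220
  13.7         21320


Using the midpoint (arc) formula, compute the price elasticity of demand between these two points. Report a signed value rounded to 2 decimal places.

%ΔQ = (21320 − 11220) / [(11220 + 21320)/2] = 10100/16270 = 0.620774…
%ΔP = (13.7 − 17.8) / [(17.8 + 13.7)/2] = -4.1/15.75 = -0.260317…
Arc Ed = %ΔQ / %ΔP = (10100/16270) / (-4.1/15.75) = -2.3846…

-2.38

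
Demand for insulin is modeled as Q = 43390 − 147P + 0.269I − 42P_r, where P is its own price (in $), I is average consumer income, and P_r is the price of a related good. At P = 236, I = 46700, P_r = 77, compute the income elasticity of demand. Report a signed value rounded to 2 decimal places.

0.70

At the given values, Q = 43390 − 147(236) + 0.269(46700) − 42(77) = 18026.3.
∂Q/∂I = 0.269.
E = (0.269) × (46700/18026.3) = 0.6968…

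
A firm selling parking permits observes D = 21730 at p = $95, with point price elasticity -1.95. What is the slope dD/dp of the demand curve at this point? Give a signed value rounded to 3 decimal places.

-446.037

Ed = (dD/dp)·(p/D) ⇒ dD/dp = Ed·D/p = (-1.95)·21730/95 = -446.03684…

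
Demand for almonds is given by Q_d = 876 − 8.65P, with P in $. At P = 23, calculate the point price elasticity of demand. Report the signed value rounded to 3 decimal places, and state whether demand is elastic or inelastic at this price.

-0.294; inelastic

dQ_d/dP = −8.65. At P = 23, Q_d = 876 − 8.65(23) = 677.05.
Ed = (dQ_d/dP)·(P/Q_d) = −8.65 × (23/677.05) = -0.29384…
|Ed| = 0.294 < 1, so demand is inelastic.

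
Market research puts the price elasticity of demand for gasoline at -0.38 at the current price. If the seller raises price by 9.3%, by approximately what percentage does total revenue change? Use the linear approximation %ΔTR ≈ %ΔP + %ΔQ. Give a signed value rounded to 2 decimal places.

+5.77%

%ΔQ ≈ Ed × %ΔP = (-0.38) × (+9.3%) = -3.5340%
%ΔTR ≈ %ΔP + %ΔQ = (+9.3%) + (-3.5340%) = +5.7660%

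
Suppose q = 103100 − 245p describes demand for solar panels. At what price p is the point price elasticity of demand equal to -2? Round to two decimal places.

280.54

Ed = −245p/(103100 − 245p). Set this equal to -2:
245p = 2·(103100 − 245p) ⇒ 245p(1 + 2) = 2·103100
p = 2·103100 / (245·3) = 280.5442…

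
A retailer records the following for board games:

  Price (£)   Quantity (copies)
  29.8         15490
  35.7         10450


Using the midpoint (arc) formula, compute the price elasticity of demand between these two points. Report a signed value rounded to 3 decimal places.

-2.157

%ΔQ = (10450 − 15490) / [(15490 + 10450)/2] = -5040/12970 = -0.388589…
%ΔP = (35.7 − 29.8) / [(29.8 + 35.7)/2] = 5.9/32.75 = 0.180152…
Arc Ed = %ΔQ / %ΔP = (-5040/12970) / (5.9/32.75) = -2.15699…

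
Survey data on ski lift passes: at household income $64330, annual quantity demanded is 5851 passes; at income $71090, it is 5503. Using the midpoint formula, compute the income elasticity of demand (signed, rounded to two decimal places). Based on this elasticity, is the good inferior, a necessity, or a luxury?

-0.61; inferior

%ΔQ = (5503 − 5851)/[( 5851 + 5503)/2] = -348/5677 = -0.061299…
%ΔIncome = (71090 − 64330)/[( 64330 + 71090)/2] = 6760/67710 = 0.099837…
E_income = (-348/5677) / (6760/67710) = -0.6139…
E_income < 0 ⇒ inferior good.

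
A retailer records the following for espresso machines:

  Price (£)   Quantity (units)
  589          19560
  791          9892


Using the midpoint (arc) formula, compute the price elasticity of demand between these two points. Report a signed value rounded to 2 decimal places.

-2.24

%ΔQ = (9892 − 19560) / [(19560 + 9892)/2] = -9668/14726 = -0.656525…
%ΔP = (791 − 589) / [(589 + 791)/2] = 202/690 = 0.292753…
Arc Ed = %ΔQ / %ΔP = (-9668/14726) / (202/690) = -2.2425…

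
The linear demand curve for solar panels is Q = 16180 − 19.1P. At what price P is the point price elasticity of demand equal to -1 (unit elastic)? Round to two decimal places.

423.56

Ed = −19.1P/(16180 − 19.1P). Set this equal to -1:
19.1P = 1·(16180 − 19.1P) ⇒ 19.1P(1 + 1) = 1·16180
P = 1·16180 / (19.1·2) = 423.5602…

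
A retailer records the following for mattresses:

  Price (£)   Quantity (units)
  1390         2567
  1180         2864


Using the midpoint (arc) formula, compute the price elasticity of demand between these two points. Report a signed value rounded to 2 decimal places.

%ΔQ = (2864 − 2567) / [(2567 + 2864)/2] = 297/2715.5 = 0.109372…
%ΔP = (1180 − 1390) / [(1390 + 1180)/2] = -210/1285 = -0.163424…
Arc Ed = %ΔQ / %ΔP = (297/2715.5) / (-210/1285) = -0.6692…

-0.67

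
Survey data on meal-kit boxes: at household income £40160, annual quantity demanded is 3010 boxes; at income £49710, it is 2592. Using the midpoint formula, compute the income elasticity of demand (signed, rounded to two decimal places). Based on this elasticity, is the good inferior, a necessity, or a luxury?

%ΔQ = (2592 − 3010)/[( 3010 + 2592)/2] = -418/2801 = -0.149232…
%ΔIncome = (49710 − 40160)/[( 40160 + 49710)/2] = 9550/44935 = 0.212529…
E_income = (-418/2801) / (9550/44935) = -0.7021…
E_income < 0 ⇒ inferior good.

-0.70; inferior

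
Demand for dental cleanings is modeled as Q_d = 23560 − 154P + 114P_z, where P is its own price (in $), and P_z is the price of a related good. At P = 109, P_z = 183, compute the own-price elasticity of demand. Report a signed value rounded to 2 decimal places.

At the given values, Q_d = 23560 − 154(109) + 114(183) = 27636.
∂Q_d/∂P = −154.
E = (-154) × (109/27636) = -0.6073…

-0.61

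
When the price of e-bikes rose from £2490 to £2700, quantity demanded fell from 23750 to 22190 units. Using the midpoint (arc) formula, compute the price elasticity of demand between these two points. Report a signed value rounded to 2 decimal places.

-0.84

%ΔQ = (22190 − 23750) / [(23750 + 22190)/2] = -1560/22970 = -0.067914…
%ΔP = (2700 − 2490) / [(2490 + 2700)/2] = 210/2595 = 0.080924…
Arc Ed = %ΔQ / %ΔP = (-1560/22970) / (210/2595) = -0.8392…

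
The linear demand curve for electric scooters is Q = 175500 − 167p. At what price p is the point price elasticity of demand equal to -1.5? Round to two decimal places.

Ed = −167p/(175500 − 167p). Set this equal to -1.5:
167p = 1.5·(175500 − 167p) ⇒ 167p(1 + 1.5) = 1.5·175500
p = 1.5·175500 / (167·2.5) = 630.5389…

630.54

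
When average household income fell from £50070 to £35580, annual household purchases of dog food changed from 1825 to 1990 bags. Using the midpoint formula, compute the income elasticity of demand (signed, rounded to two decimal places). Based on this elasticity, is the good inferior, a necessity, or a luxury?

%ΔQ = (1990 − 1825)/[( 1825 + 1990)/2] = 165/1907.5 = 0.086500…
%ΔIncome = (35580 − 50070)/[( 50070 + 35580)/2] = -14490/42825 = -0.338353…
E_income = (165/1907.5) / (-14490/42825) = -0.2556…
E_income < 0 ⇒ inferior good.

-0.26; inferior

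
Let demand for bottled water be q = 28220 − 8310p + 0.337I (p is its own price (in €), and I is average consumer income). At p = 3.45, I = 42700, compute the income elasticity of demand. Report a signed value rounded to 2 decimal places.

At the given values, q = 28220 − 8310(3.45) + 0.337(42700) = 13940.4.
∂q/∂I = 0.337.
E = (0.337) × (42700/13940.4) = 1.0322…

1.03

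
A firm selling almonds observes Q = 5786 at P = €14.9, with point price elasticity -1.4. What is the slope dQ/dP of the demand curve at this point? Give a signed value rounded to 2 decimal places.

Ed = (dQ/dP)·(P/Q) ⇒ dQ/dP = Ed·Q/P = (-1.4)·5786/14.9 = -543.6510…

-543.65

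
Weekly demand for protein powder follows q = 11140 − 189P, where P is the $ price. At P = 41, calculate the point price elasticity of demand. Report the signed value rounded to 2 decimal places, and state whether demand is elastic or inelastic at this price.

dq/dP = −189. At P = 41, q = 11140 − 189(41) = 3391.
Ed = (dq/dP)·(P/q) = −189 × (41/3391) = -2.2851…
|Ed| = 2.29 > 1, so demand is elastic.

-2.29; elastic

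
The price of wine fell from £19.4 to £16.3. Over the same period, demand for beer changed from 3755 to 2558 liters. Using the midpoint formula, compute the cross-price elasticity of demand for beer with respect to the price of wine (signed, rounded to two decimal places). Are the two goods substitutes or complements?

%ΔQ_{beer} = (2558 − 3755)/avg = -1197/3156.5 = -0.379217…
%ΔP_{wine} = (16.3 − 19.4)/avg = -3.1/17.85 = -0.173669…
E_cross = (-1197/3156.5) / (-3.1/17.85) = 2.1835…
E_cross > 0 ⇒ the goods are substitutes.

2.18; substitutes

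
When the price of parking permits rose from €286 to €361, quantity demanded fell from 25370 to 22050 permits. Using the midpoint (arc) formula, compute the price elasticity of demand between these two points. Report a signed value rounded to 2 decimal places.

%ΔQ = (22050 − 25370) / [(25370 + 22050)/2] = -3320/23710 = -0.140025…
%ΔP = (361 − 286) / [(286 + 361)/2] = 75/323.5 = 0.231839…
Arc Ed = %ΔQ / %ΔP = (-3320/23710) / (75/323.5) = -0.6039…

-0.60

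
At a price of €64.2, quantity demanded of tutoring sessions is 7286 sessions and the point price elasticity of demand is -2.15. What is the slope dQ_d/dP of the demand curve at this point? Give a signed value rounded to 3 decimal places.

-244.002

Ed = (dQ_d/dP)·(P/Q_d) ⇒ dQ_d/dP = Ed·Q_d/P = (-2.15)·7286/64.2 = -244.00155…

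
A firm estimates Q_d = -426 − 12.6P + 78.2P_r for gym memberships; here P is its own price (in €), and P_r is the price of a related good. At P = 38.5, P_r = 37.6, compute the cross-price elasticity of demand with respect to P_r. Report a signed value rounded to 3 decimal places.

At the given values, Q_d = -426 − 12.6(38.5) + 78.2(37.6) = 2029.22.
∂Q_d/∂P_r = 78.2.
E = (78.2) × (37.6/2029.22) = 1.44899…

1.449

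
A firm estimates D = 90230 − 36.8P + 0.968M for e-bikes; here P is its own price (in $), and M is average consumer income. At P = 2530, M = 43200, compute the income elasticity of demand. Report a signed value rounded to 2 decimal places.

At the given values, D = 90230 − 36.8(2530) + 0.968(43200) = 38943.6.
∂D/∂M = 0.968.
E = (0.968) × (43200/38943.6) = 1.0737…

1.07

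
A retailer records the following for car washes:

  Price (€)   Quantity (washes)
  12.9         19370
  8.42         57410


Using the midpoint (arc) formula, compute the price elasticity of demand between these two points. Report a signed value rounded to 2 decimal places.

%ΔQ = (57410 − 19370) / [(19370 + 57410)/2] = 38040/38390 = 0.990883…
%ΔP = (8.42 − 12.9) / [(12.9 + 8.42)/2] = -4.48/10.66 = -0.420262…
Arc Ed = %ΔQ / %ΔP = (38040/38390) / (-4.48/10.66) = -2.3577…

-2.36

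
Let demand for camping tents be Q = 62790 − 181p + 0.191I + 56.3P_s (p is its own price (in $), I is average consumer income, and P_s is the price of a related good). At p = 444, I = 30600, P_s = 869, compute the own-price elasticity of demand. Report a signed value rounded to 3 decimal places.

-2.161

At the given values, Q = 62790 − 181(444) + 0.191(30600) + 56.3(869) = 37195.3.
∂Q/∂p = −181.
E = (-181) × (444/37195.3) = -2.16059…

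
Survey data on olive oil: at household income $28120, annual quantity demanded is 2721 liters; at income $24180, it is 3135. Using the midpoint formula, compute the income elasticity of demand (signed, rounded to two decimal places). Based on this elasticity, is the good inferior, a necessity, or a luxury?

%ΔQ = (3135 − 2721)/[( 2721 + 3135)/2] = 414/2928 = 0.141393…
%ΔIncome = (24180 − 28120)/[( 28120 + 24180)/2] = -3940/26150 = -0.150669…
E_income = (414/2928) / (-3940/26150) = -0.9384…
E_income < 0 ⇒ inferior good.

-0.94; inferior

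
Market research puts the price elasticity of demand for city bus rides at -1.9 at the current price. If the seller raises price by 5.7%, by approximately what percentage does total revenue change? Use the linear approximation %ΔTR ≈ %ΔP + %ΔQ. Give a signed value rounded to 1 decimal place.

%ΔQ ≈ Ed × %ΔP = (-1.9) × (+5.7%) = -10.8300%
%ΔTR ≈ %ΔP + %ΔQ = (+5.7%) + (-10.8300%) = -5.1300%

-5.1%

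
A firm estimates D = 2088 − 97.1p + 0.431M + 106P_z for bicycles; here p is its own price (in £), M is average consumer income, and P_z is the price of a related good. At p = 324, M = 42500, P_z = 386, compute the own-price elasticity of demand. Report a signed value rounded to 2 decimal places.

-1.05

At the given values, D = 2088 − 97.1(324) + 0.431(42500) + 106(386) = 29861.1.
∂D/∂p = −97.1.
E = (-97.1) × (324/29861.1) = -1.0535…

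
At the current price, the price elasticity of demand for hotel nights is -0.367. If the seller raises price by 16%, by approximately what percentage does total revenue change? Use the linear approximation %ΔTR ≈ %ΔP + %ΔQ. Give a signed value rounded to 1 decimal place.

%ΔQ ≈ Ed × %ΔP = (-0.367) × (+16%) = -5.8720%
%ΔTR ≈ %ΔP + %ΔQ = (+16%) + (-5.8720%) = +10.1280%

+10.1%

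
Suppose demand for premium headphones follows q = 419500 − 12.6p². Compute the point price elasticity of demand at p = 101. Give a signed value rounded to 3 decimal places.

dq/dp = −2·12.6·p = -2545.2. At p = 101, q = 290967.4.
Ed = (dq/dp)·(p/q) = (-2545.2) × (101/290967.4) = -0.88348…

-0.883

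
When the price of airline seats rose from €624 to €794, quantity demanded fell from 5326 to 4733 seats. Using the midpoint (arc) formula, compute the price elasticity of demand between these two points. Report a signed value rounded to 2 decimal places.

-0.49

%ΔQ = (4733 − 5326) / [(5326 + 4733)/2] = -593/5029.5 = -0.117904…
%ΔP = (794 − 624) / [(624 + 794)/2] = 170/709 = 0.239774…
Arc Ed = %ΔQ / %ΔP = (-593/5029.5) / (170/709) = -0.4917…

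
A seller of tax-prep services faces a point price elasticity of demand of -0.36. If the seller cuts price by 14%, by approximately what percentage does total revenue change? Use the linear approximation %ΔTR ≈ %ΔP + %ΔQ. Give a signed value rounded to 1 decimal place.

%ΔQ ≈ Ed × %ΔP = (-0.36) × (-14%) = +5.0400%
%ΔTR ≈ %ΔP + %ΔQ = (-14%) + (+5.0400%) = -8.9600%

-9.0%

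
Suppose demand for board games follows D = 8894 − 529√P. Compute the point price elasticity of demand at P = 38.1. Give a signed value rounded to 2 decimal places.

-0.29

dD/dP = −529/(2√P) = -42.8512. At P = 38.1, D = 5628.74.
Ed = (dD/dP)·(P/D) = (-42.8512) × (38.1/5628.74) = -0.2900…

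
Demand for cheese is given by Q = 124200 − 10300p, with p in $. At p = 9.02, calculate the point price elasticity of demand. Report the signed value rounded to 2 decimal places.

dQ/dp = −10300. At p = 9.02, Q = 124200 − 10300(9.02) = 31294.
Ed = (dQ/dp)·(p/Q) = −10300 × (9.02/31294) = -2.9688…

-2.97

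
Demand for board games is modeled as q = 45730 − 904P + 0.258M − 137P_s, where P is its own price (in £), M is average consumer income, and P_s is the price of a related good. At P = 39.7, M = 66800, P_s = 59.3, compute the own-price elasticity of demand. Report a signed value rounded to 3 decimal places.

-1.894

At the given values, q = 45730 − 904(39.7) + 0.258(66800) − 137(59.3) = 18951.5.
∂q/∂P = −904.
E = (-904) × (39.7/18951.5) = -1.89371…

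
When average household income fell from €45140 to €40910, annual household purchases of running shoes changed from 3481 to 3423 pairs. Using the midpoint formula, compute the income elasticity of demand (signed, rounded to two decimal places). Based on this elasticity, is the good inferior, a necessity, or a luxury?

0.17; necessity

%ΔQ = (3423 − 3481)/[( 3481 + 3423)/2] = -58/3452 = -0.016801…
%ΔIncome = (40910 − 45140)/[( 45140 + 40910)/2] = -4230/43025 = -0.098314…
E_income = (-58/3452) / (-4230/43025) = 0.1708…
0 < E_income < 1 ⇒ normal good, necessity.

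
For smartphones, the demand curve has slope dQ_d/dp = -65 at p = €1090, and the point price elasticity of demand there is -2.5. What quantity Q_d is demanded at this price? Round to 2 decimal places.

Ed = (dQ_d/dp)·(p/Q_d) ⇒ Q_d = (dQ_d/dp)·p/Ed = (-65)·1090/(-2.5) = 28340

28340.00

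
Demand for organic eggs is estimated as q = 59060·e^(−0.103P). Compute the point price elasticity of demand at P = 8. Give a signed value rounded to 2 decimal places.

dq/dP = −0.103·q = -2668.53. At P = 8, q = 25908.1.
Ed = (dq/dP)·(P/q) = (-2668.53) × (8/25908.1) = -0.824

-0.82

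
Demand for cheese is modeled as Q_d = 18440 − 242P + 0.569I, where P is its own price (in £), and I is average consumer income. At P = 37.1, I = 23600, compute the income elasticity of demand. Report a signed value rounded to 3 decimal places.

0.587

At the given values, Q_d = 18440 − 242(37.1) + 0.569(23600) = 22890.2.
∂Q_d/∂I = 0.569.
E = (0.569) × (23600/22890.2) = 0.58664…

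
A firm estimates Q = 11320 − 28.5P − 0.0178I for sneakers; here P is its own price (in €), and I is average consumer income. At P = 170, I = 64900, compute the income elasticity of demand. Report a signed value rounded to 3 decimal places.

-0.217

At the given values, Q = 11320 − 28.5(170) − 0.0178(64900) = 5319.78.
∂Q/∂I = -0.0178.
E = (-0.0178) × (64900/5319.78) = -0.21715…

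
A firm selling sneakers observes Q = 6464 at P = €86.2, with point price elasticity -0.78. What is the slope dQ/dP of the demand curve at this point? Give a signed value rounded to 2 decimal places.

Ed = (dQ/dP)·(P/Q) ⇒ dQ/dP = Ed·Q/P = (-0.78)·6464/86.2 = -58.4909…

-58.49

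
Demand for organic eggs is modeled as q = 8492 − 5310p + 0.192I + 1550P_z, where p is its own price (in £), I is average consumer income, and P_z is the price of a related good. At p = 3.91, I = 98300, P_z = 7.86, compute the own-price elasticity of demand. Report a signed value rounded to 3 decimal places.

-1.105

At the given values, q = 8492 − 5310(3.91) + 0.192(98300) + 1550(7.86) = 18786.5.
∂q/∂p = −5310.
E = (-5310) × (3.91/18786.5) = -1.10516…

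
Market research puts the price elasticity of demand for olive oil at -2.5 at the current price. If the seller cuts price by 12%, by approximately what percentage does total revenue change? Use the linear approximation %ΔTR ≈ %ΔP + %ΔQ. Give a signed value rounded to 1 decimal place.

%ΔQ ≈ Ed × %ΔP = (-2.5) × (-12%) = +30.0000%
%ΔTR ≈ %ΔP + %ΔQ = (-12%) + (+30.0000%) = +18.0000%

+18.0%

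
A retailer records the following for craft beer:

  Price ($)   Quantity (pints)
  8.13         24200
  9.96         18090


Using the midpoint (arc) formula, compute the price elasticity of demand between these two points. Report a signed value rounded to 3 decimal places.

%ΔQ = (18090 − 24200) / [(24200 + 18090)/2] = -6110/21145 = -0.288957…
%ΔP = (9.96 − 8.13) / [(8.13 + 9.96)/2] = 1.83/9.045 = 0.202321…
Arc Ed = %ΔQ / %ΔP = (-6110/21145) / (1.83/9.045) = -1.42820…

-1.428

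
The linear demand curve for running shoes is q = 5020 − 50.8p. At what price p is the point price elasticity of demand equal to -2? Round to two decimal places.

Ed = −50.8p/(5020 − 50.8p). Set this equal to -2:
50.8p = 2·(5020 − 50.8p) ⇒ 50.8p(1 + 2) = 2·5020
p = 2·5020 / (50.8·3) = 65.8792…

65.88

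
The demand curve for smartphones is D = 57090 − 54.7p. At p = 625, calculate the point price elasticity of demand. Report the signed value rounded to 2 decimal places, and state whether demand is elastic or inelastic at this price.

-1.49; elastic

dD/dp = −54.7. At p = 625, D = 57090 − 54.7(625) = 22902.5.
Ed = (dD/dp)·(p/D) = −54.7 × (625/22902.5) = -1.4927…
|Ed| = 1.49 > 1, so demand is elastic.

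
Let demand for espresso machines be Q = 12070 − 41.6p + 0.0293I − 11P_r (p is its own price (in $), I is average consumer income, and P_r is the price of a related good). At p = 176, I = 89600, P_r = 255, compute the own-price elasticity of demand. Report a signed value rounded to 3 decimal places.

-1.603

At the given values, Q = 12070 − 41.6(176) + 0.0293(89600) − 11(255) = 4568.68.
∂Q/∂p = −41.6.
E = (-41.6) × (176/4568.68) = -1.60256…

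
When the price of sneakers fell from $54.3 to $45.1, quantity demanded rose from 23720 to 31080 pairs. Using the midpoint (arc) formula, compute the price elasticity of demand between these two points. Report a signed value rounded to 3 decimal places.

-1.451

%ΔQ = (31080 − 23720) / [(23720 + 31080)/2] = 7360/27400 = 0.268613…
%ΔP = (45.1 − 54.3) / [(54.3 + 45.1)/2] = -9.2/49.7 = -0.185110…
Arc Ed = %ΔQ / %ΔP = (7360/27400) / (-9.2/49.7) = -1.45109…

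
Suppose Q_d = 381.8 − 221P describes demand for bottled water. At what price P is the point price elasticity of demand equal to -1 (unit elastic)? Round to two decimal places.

Ed = −221P/(381.8 − 221P). Set this equal to -1:
221P = 1·(381.8 − 221P) ⇒ 221P(1 + 1) = 1·381.8
P = 1·381.8 / (221·2) = 0.8638…

0.86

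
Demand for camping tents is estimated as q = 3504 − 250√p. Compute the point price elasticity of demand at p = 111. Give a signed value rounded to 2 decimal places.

-1.51

dq/dp = −250/(2√p) = -11.8645. At p = 111, q = 870.087.
Ed = (dq/dp)·(p/q) = (-11.8645) × (111/870.087) = -1.5135…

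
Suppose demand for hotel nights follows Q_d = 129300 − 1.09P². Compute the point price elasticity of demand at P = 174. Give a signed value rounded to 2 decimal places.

-0.69

dQ_d/dP = −2·1.09·P = -379.32. At P = 174, Q_d = 96299.16.
Ed = (dQ_d/dP)·(P/Q_d) = (-379.32) × (174/96299.16) = -0.6853…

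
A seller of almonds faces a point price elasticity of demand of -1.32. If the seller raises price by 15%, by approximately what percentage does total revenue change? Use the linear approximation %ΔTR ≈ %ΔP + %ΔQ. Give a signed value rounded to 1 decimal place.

%ΔQ ≈ Ed × %ΔP = (-1.32) × (+15%) = -19.8000%
%ΔTR ≈ %ΔP + %ΔQ = (+15%) + (-19.8000%) = -4.8000%

-4.8%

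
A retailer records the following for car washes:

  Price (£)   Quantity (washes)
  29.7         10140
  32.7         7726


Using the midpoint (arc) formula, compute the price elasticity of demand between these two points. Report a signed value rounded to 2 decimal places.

%ΔQ = (7726 − 10140) / [(10140 + 7726)/2] = -2414/8933 = -0.270233…
%ΔP = (32.7 − 29.7) / [(29.7 + 32.7)/2] = 3/31.2 = 0.096153…
Arc Ed = %ΔQ / %ΔP = (-2414/8933) / (3/31.2) = -2.8104…

-2.81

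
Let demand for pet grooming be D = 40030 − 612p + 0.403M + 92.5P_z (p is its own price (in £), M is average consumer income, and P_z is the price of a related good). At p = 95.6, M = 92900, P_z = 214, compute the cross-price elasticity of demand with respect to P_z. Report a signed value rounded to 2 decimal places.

At the given values, D = 40030 − 612(95.6) + 0.403(92900) + 92.5(214) = 38756.5.
∂D/∂P_z = 92.5.
E = (92.5) × (214/38756.5) = 0.5107…

0.51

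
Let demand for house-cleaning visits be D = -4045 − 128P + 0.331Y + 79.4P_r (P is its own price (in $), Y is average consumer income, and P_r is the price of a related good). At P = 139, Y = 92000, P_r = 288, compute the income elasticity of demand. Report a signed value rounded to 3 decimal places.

At the given values, D = -4045 − 128(139) + 0.331(92000) + 79.4(288) = 31482.2.
∂D/∂Y = 0.331.
E = (0.331) × (92000/31482.2) = 0.96727…

0.967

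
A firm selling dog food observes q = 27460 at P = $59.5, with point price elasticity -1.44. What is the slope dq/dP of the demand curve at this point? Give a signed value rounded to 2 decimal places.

-664.58

Ed = (dq/dP)·(P/q) ⇒ dq/dP = Ed·q/P = (-1.44)·27460/59.5 = -664.5781…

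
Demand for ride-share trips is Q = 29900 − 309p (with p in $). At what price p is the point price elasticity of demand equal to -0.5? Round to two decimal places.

32.25

Ed = −309p/(29900 − 309p). Set this equal to -0.5:
309p = 0.5·(29900 − 309p) ⇒ 309p(1 + 0.5) = 0.5·29900
p = 0.5·29900 / (309·1.5) = 32.2545…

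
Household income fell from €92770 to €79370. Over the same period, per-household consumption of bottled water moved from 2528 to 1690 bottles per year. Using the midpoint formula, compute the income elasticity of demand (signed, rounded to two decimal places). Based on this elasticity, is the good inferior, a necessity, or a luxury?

2.55; luxury

%ΔQ = (1690 − 2528)/[( 2528 + 1690)/2] = -838/2109 = -0.397344…
%ΔIncome = (79370 − 92770)/[( 92770 + 79370)/2] = -13400/86070 = -0.155687…
E_income = (-838/2109) / (-13400/86070) = 2.5521…
E_income > 1 ⇒ normal good, luxury.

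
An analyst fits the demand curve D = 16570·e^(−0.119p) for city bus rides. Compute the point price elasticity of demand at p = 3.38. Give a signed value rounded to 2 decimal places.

dD/dp = −0.119·D = -1318.83. At p = 3.38, D = 11082.6.
Ed = (dD/dp)·(p/D) = (-1318.83) × (3.38/11082.6) = -0.4022…

-0.40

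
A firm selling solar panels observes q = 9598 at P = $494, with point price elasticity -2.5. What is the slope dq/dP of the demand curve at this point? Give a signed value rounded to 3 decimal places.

Ed = (dq/dP)·(P/q) ⇒ dq/dP = Ed·q/P = (-2.5)·9598/494 = -48.57287…

-48.573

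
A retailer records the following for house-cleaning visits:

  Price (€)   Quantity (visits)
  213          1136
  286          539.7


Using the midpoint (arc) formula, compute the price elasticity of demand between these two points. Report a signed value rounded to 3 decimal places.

-2.432

%ΔQ = (539.7 − 1136) / [(1136 + 539.7)/2] = -596.3/837.85 = -0.711702…
%ΔP = (286 − 213) / [(213 + 286)/2] = 73/249.5 = 0.292585…
Arc Ed = %ΔQ / %ΔP = (-596.3/837.85) / (73/249.5) = -2.43246…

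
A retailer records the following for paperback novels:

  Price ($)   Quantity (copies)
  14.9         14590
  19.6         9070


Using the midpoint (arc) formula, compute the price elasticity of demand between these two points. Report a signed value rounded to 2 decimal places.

%ΔQ = (9070 − 14590) / [(14590 + 9070)/2] = -5520/11830 = -0.466610…
%ΔP = (19.6 − 14.9) / [(14.9 + 19.6)/2] = 4.7/17.25 = 0.272463…
Arc Ed = %ΔQ / %ΔP = (-5520/11830) / (4.7/17.25) = -1.7125…

-1.71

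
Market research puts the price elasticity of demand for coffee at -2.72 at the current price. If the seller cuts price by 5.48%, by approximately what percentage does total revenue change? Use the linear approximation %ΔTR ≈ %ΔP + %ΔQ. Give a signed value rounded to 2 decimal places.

+9.43%

%ΔQ ≈ Ed × %ΔP = (-2.72) × (-5.48%) = +14.9056%
%ΔTR ≈ %ΔP + %ΔQ = (-5.48%) + (+14.9056%) = +9.4256%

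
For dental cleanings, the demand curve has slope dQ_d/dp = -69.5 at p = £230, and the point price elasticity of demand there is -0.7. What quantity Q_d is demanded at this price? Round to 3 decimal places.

22835.714

Ed = (dQ_d/dp)·(p/Q_d) ⇒ Q_d = (dQ_d/dp)·p/Ed = (-69.5)·230/(-0.7) = 22835.71428…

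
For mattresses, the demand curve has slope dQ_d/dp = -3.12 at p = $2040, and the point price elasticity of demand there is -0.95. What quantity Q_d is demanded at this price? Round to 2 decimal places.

6699.79

Ed = (dQ_d/dp)·(p/Q_d) ⇒ Q_d = (dQ_d/dp)·p/Ed = (-3.12)·2040/(-0.95) = 6699.7894…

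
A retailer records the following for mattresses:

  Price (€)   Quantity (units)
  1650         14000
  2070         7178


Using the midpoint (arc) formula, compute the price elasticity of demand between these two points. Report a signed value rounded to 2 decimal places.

-2.85

%ΔQ = (7178 − 14000) / [(14000 + 7178)/2] = -6822/10589 = -0.644253…
%ΔP = (2070 − 1650) / [(1650 + 2070)/2] = 420/1860 = 0.225806…
Arc Ed = %ΔQ / %ΔP = (-6822/10589) / (420/1860) = -2.8531…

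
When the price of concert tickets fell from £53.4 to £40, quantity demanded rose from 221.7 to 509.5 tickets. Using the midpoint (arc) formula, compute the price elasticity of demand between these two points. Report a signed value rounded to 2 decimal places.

%ΔQ = (509.5 − 221.7) / [(221.7 + 509.5)/2] = 287.8/365.6 = 0.787199…
%ΔP = (40 − 53.4) / [(53.4 + 40)/2] = -13.4/46.7 = -0.286937…
Arc Ed = %ΔQ / %ΔP = (287.8/365.6) / (-13.4/46.7) = -2.7434…

-2.74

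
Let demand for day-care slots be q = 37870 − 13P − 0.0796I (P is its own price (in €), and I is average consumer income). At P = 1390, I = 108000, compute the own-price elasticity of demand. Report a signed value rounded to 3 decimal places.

At the given values, q = 37870 − 13(1390) − 0.0796(108000) = 11203.2.
∂q/∂P = −13.
E = (-13) × (1390/11203.2) = -1.61293…

-1.613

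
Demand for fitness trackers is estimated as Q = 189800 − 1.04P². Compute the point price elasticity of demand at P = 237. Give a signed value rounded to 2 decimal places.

-0.89

dQ/dP = −2·1.04·P = -492.96. At P = 237, Q = 131384.24.
Ed = (dQ/dP)·(P/Q) = (-492.96) × (237/131384.24) = -0.8892…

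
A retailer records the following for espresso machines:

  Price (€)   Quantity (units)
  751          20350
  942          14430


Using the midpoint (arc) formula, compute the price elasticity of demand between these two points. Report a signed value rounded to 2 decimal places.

%ΔQ = (14430 − 20350) / [(20350 + 14430)/2] = -5920/17390 = -0.340425…
%ΔP = (942 − 751) / [(751 + 942)/2] = 191/846.5 = 0.225634…
Arc Ed = %ΔQ / %ΔP = (-5920/17390) / (191/846.5) = -1.5087…

-1.51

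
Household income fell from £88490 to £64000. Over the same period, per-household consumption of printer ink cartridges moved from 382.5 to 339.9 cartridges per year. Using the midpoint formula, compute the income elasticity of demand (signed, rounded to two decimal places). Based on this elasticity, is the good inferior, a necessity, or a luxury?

0.37; necessity

%ΔQ = (339.9 − 382.5)/[( 382.5 + 339.9)/2] = -42.6/361.2 = -0.117940…
%ΔIncome = (64000 − 88490)/[( 88490 + 64000)/2] = -24490/76245 = -0.321201…
E_income = (-42.6/361.2) / (-24490/76245) = 0.3671…
0 < E_income < 1 ⇒ normal good, necessity.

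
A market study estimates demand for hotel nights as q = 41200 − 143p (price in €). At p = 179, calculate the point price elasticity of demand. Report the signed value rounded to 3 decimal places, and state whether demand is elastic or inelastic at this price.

-1.641; elastic

dq/dp = −143. At p = 179, q = 41200 − 143(179) = 15603.
Ed = (dq/dp)·(p/q) = −143 × (179/15603) = -1.64051…
|Ed| = 1.641 > 1, so demand is elastic.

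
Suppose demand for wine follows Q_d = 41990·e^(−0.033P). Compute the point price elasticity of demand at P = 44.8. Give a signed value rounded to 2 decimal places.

dQ_d/dP = −0.033·Q_d = -315.936. At P = 44.8, Q_d = 9573.81.
Ed = (dQ_d/dP)·(P/Q_d) = (-315.936) × (44.8/9573.81) = -1.4784

-1.48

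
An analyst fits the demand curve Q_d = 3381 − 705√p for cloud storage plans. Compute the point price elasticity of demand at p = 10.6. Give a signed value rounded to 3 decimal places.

-1.057

dQ_d/dp = −705/(2√p) = -108.27. At p = 10.6, Q_d = 1085.69.
Ed = (dQ_d/dp)·(p/Q_d) = (-108.27) × (10.6/1085.69) = -1.05707…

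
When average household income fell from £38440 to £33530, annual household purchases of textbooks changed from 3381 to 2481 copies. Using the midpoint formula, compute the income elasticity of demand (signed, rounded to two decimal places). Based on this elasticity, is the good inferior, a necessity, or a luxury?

2.25; luxury

%ΔQ = (2481 − 3381)/[( 3381 + 2481)/2] = -900/2931 = -0.307062…
%ΔIncome = (33530 − 38440)/[( 38440 + 33530)/2] = -4910/35985 = -0.136445…
E_income = (-900/2931) / (-4910/35985) = 2.2504…
E_income > 1 ⇒ normal good, luxury.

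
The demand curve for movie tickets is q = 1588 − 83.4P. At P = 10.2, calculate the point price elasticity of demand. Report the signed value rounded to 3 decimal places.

dq/dP = −83.4. At P = 10.2, q = 1588 − 83.4(10.2) = 737.32.
Ed = (dq/dP)·(P/q) = −83.4 × (10.2/737.32) = -1.15374…

-1.154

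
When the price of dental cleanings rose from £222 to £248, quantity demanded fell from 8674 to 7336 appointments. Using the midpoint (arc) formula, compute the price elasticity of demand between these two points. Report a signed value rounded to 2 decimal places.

%ΔQ = (7336 − 8674) / [(8674 + 7336)/2] = -1338/8005 = -0.167145…
%ΔP = (248 − 222) / [(222 + 248)/2] = 26/235 = 0.110638…
Arc Ed = %ΔQ / %ΔP = (-1338/8005) / (26/235) = -1.5107…

-1.51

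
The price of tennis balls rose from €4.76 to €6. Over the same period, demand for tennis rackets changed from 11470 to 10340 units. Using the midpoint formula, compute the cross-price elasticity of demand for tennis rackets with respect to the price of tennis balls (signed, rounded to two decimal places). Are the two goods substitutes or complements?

%ΔQ_{tennis rackets} = (10340 − 11470)/avg = -1130/10905 = -0.103622…
%ΔP_{tennis balls} = (6 − 4.76)/avg = 1.24/5.38 = 0.230483…
E_cross = (-1130/10905) / (1.24/5.38) = -0.4495…
E_cross < 0 ⇒ the goods are complements.

-0.45; complements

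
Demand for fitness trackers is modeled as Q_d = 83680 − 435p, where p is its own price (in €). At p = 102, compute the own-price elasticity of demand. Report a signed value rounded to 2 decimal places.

-1.13

At the given values, Q_d = 83680 − 435(102) = 39310.
∂Q_d/∂p = −435.
E = (-435) × (102/39310) = -1.1287…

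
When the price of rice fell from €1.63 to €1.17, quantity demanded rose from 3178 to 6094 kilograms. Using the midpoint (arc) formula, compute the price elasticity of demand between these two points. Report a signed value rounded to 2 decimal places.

-1.91

%ΔQ = (6094 − 3178) / [(3178 + 6094)/2] = 2916/4636 = 0.628990…
%ΔP = (1.17 − 1.63) / [(1.63 + 1.17)/2] = -0.46/1.4 = -0.328571…
Arc Ed = %ΔQ / %ΔP = (2916/4636) / (-0.46/1.4) = -1.9143…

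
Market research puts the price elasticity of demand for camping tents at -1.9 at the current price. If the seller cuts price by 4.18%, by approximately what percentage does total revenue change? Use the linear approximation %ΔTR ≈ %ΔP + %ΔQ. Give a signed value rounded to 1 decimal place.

%ΔQ ≈ Ed × %ΔP = (-1.9) × (-4.18%) = +7.9420%
%ΔTR ≈ %ΔP + %ΔQ = (-4.18%) + (+7.9420%) = +3.7620%

+3.8%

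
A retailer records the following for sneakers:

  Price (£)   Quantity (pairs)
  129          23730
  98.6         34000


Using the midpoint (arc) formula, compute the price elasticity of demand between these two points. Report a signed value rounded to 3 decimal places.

-1.332

%ΔQ = (34000 − 23730) / [(23730 + 34000)/2] = 10270/28865 = 0.355794…
%ΔP = (98.6 − 129) / [(129 + 98.6)/2] = -30.4/113.8 = -0.267135…
Arc Ed = %ΔQ / %ΔP = (10270/28865) / (-30.4/113.8) = -1.33188…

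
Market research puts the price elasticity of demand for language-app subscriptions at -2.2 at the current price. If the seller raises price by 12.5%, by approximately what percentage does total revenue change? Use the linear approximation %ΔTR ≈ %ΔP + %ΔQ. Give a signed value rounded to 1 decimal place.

-15.0%

%ΔQ ≈ Ed × %ΔP = (-2.2) × (+12.5%) = -27.5000%
%ΔTR ≈ %ΔP + %ΔQ = (+12.5%) + (-27.5000%) = -15.0000%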